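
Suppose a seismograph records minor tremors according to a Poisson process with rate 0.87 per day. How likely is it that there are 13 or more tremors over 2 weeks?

Over the interval, μ = 0.87 × 14 = 12.18 (2 weeks = 14 days).
P(N ≥ 13) = 1 − P(N ≤ 12) = 1 − Σ_{j=0}^{12} e^(−μ) μ^j/j! ≈ 0.4446.

0.4446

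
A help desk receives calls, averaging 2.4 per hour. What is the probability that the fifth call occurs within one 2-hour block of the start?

0.5237

Over the interval, μ = 2.4 × 2 = 4.8 (a 2-hour block = 2 hours).
The fifth arrival falls in the interval iff at least 5 events occur there: P(S_5 ≤ t) = P(N ≥ 5) = 1 − P(N ≤ 4) ≈ 0.5237.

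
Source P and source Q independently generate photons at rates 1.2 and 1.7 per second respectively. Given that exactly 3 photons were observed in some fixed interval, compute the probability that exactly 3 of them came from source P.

Given the total, each event is independently from source P with probability p = λ_P/(λ_P+λ_Q) = 1.2/2.9 ≈ 0.4138.
So K ~ Binomial(3, 1.2/2.9): P(K = 3) = C(3,3) · (1.2/2.9)^3 · (1.7/2.9)^0 ≈ 0.0709.

0.0709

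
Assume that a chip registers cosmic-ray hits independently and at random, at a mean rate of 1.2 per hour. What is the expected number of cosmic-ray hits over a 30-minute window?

0.6

E[N] = λt = 1.2 × 0.5 = 0.6 (a 30-minute window = 0.5 hours).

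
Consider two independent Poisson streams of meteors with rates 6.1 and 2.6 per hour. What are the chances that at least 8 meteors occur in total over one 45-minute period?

Independent Poisson processes superpose: combined rate λ = 6.1 + 2.6 = 8.7 per hour.
Over the interval, μ = 8.7 × 0.75 = 6.525 (a 45-minute period = 0.75 hours).
P(N ≥ 8) = 1 − P(N ≤ 7) ≈ 0.3309.

0.3309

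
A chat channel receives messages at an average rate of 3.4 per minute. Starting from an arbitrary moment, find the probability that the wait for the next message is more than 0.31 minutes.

0.3485

The wait for the next event is exponential with rate λ = 3.4 per minute.
P(T > 0.31) = e^(−λt) = e^(−3.4 × 0.31) = e^(−1.054) ≈ 0.3485.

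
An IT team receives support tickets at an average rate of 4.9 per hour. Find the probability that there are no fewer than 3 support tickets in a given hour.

With mean μ = 4.9 per hour,
P(N ≥ 3) = 1 − P(N ≤ 2) = 1 − Σ_{j=0}^{2} e^(−μ) μ^j/j! ≈ 0.8667.

0.8667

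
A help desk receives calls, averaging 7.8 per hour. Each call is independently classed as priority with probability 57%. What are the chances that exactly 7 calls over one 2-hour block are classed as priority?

0.1199

Thinning: the calls that are classed as priority themselves form a Poisson process with rate 0.57 × 7.8 = 4.446 per hour.
Over the interval, μ = 4.446 × 2 = 8.892 (a 2-hour block = 2 hours).
P(N = 7) = e^(−8.892) · 8.892^7/7! ≈ 0.1199.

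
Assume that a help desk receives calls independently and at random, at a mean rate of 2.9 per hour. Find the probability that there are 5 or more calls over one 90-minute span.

0.4392

Over the interval, μ = 2.9 × 1.5 = 4.35 (a 90-minute span = 1.5 hours).
P(N ≥ 5) = 1 − P(N ≤ 4) = 1 − Σ_{j=0}^{4} e^(−μ) μ^j/j! ≈ 0.4392.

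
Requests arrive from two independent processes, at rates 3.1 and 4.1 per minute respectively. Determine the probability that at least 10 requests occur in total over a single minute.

Independent Poisson processes superpose: combined rate λ = 3.1 + 4.1 = 7.2 per minute.
So μ = 7.2.
P(N ≥ 10) = 1 − P(N ≤ 9) ≈ 0.1904.

0.1904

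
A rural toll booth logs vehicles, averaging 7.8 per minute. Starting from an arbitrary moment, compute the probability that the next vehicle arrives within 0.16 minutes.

Inter-arrival times are exponential with rate λ = 7.8 per minute.
P(T ≤ 0.16) = 1 − e^(−λt) = 1 − e^(−7.8 × 0.16) = 1 − e^(−1.248) ≈ 0.7129.

0.7129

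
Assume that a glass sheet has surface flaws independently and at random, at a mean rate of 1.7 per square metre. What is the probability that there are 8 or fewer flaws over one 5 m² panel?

0.5231

Over the interval, μ = 1.7 × 5 = 8.5 (a 5 m² panel = 5 square metres).
P(N ≤ 8) = Σ_{j=0}^{8} e^(−μ) μ^j/j! ≈ 0.5231.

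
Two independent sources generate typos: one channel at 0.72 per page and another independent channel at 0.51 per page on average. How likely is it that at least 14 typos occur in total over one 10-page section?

0.3505

Independent Poisson processes superpose: combined rate λ = 0.72 + 0.51 = 1.23 per page.
Over the interval, μ = 1.23 × 10 = 12.3 (a 10-page section = 10 pages).
P(N ≥ 14) = 1 − P(N ≤ 13) ≈ 0.3505.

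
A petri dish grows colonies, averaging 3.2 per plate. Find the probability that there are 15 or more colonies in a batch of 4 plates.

Over the interval, μ = 3.2 × 4 = 12.8 (a batch of 4 plates = 4 plates).
P(N ≥ 15) = 1 − P(N ≤ 14) = 1 − Σ_{j=0}^{14} e^(−μ) μ^j/j! ≈ 0.3046.

0.3046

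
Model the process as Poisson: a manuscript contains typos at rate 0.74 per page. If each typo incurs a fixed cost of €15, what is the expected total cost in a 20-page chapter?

€222

E[N] = 0.74 × 20 = 14.8 (a 20-page chapter = 20 pages); E[cost] = 14.8 × €15 = €222.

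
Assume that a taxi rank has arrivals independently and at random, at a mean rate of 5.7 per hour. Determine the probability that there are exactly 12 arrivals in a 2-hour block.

Over the interval, μ = 5.7 × 2 = 11.4 (a 2-hour block = 2 hours).
P(N = 12) = e^(−μ) μ^12/12! = e^(−11.4) · 11.4^12/479001600 ≈ 0.1126.

0.1126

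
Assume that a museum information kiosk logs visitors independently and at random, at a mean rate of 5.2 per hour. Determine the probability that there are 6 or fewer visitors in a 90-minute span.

Over the interval, μ = 5.2 × 1.5 = 7.8 (a 90-minute span = 1.5 hours).
P(N ≤ 6) = Σ_{j=0}^{6} e^(−μ) μ^j/j! ≈ 0.3384.

0.3384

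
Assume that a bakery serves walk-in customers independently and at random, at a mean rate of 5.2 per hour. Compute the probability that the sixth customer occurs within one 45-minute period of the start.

Over the interval, μ = 5.2 × 0.75 = 3.9 (a 45-minute period = 0.75 hours).
The sixth arrival falls in the interval iff at least 6 events occur there: P(S_6 ≤ t) = P(N ≥ 6) = 1 − P(N ≤ 5) ≈ 0.1994.

0.1994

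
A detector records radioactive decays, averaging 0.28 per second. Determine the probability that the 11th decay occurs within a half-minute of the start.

0.2257

Over the interval, μ = 0.28 × 30 = 8.4 (a half-minute = 30 seconds).
The 11th arrival falls in the interval iff at least 11 events occur there: P(S_11 ≤ t) = P(N ≥ 11) = 1 − P(N ≤ 10) ≈ 0.2257.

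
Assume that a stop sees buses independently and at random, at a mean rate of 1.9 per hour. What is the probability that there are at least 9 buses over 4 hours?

Over the interval, μ = 1.9 × 4 = 7.6 (4 hours).
P(N ≥ 9) = 1 − P(N ≤ 8) = 1 − Σ_{j=0}^{8} e^(−μ) μ^j/j! ≈ 0.3518.

0.3518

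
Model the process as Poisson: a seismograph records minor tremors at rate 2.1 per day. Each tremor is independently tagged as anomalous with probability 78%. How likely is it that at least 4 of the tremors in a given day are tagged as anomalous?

Thinning: the tremors that are tagged as anomalous themselves form a Poisson process with rate 0.78 × 2.1 = 1.638 per day.
So μ = 1.638.
P(N ≥ 4) = 1 − P(N ≤ 3) ≈ 0.0841.

0.0841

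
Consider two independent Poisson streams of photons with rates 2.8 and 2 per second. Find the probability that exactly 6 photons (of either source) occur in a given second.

0.1398

Independent Poisson processes superpose: combined rate λ = 2.8 + 2 = 4.8 per second.
So μ = 4.8.
P(N = 6) = e^(−4.8) · 4.8^6/6! ≈ 0.1398.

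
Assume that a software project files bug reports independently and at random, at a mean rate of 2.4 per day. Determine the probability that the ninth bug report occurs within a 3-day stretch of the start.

Over the interval, μ = 2.4 × 3 = 7.2 (a 3-day stretch = 3 days).
The ninth arrival falls in the interval iff at least 9 events occur there: P(S_9 ≤ t) = P(N ≥ 9) = 1 − P(N ≤ 8) ≈ 0.2973.

0.2973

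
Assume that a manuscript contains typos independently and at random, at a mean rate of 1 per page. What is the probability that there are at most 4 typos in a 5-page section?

Over the interval, μ = 1 × 5 = 5 (a 5-page section = 5 pages).
P(N ≤ 4) = Σ_{j=0}^{4} e^(−μ) μ^j/j! ≈ 0.4405.

0.4405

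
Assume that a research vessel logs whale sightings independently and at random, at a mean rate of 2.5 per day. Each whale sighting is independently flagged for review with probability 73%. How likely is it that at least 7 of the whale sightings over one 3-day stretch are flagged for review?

Thinning: the whale sightings that are flagged for review themselves form a Poisson process with rate 0.73 × 2.5 = 1.825 per day.
Over the interval, μ = 1.825 × 3 = 5.475 (a 3-day stretch = 3 days).
P(N ≥ 7) = 1 − P(N ≤ 6) ≈ 0.3100.

0.3100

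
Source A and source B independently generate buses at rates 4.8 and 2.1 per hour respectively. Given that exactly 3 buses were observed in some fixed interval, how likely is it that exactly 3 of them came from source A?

Given the total, each event is independently from source A with probability p = λ_A/(λ_A+λ_B) = 4.8/6.9 ≈ 0.6957.
So K ~ Binomial(3, 4.8/6.9): P(K = 3) = C(3,3) · (4.8/6.9)^3 · (2.1/6.9)^0 ≈ 0.3366.

0.3366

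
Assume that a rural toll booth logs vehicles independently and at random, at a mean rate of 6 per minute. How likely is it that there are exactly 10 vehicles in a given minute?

0.0413

With mean μ = 6 per minute,
P(N = 10) = e^(−μ) μ^10/10! = e^(−6) · 6^10/3628800 ≈ 0.0413.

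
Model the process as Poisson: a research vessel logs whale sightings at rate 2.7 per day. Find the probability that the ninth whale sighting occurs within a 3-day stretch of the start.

0.4214

Over the interval, μ = 2.7 × 3 = 8.1 (a 3-day stretch = 3 days).
The ninth arrival falls in the interval iff at least 9 events occur there: P(S_9 ≤ t) = P(N ≥ 9) = 1 − P(N ≤ 8) ≈ 0.4214.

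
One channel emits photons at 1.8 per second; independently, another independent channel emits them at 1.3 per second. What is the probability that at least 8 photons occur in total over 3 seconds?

0.7100

Independent Poisson processes superpose: combined rate λ = 1.8 + 1.3 = 3.1 per second.
Over the interval, μ = 3.1 × 3 = 9.3 (3 seconds).
P(N ≥ 8) = 1 − P(N ≤ 7) ≈ 0.7100.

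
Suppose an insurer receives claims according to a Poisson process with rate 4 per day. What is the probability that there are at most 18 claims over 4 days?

Over the interval, μ = 4 × 4 = 16 (4 days).
P(N ≤ 18) = Σ_{j=0}^{18} e^(−μ) μ^j/j! ≈ 0.7423.

0.7423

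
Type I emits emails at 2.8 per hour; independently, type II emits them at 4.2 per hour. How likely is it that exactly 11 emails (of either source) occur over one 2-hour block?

Independent Poisson processes superpose: combined rate λ = 2.8 + 4.2 = 7 per hour.
Over the interval, μ = 7 × 2 = 14 (a 2-hour block = 2 hours).
P(N = 11) = e^(−14) · 14^11/11! ≈ 0.0844.

0.0844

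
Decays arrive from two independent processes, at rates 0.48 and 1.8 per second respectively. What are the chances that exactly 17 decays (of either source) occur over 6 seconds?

0.0663

Independent Poisson processes superpose: combined rate λ = 0.48 + 1.8 = 2.28 per second.
Over the interval, μ = 2.28 × 6 = 13.68 (6 seconds).
P(N = 17) = e^(−13.68) · 13.68^17/17! ≈ 0.0663.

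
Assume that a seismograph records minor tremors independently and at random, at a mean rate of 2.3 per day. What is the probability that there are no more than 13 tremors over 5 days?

0.7330

Over the interval, μ = 2.3 × 5 = 11.5 (5 days).
P(N ≤ 13) = Σ_{j=0}^{13} e^(−μ) μ^j/j! ≈ 0.7330.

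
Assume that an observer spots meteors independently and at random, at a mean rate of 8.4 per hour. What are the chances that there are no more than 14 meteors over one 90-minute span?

Over the interval, μ = 8.4 × 1.5 = 12.6 (a 90-minute span = 1.5 hours).
P(N ≤ 14) = Σ_{j=0}^{14} e^(−μ) μ^j/j! ≈ 0.7153.

0.7153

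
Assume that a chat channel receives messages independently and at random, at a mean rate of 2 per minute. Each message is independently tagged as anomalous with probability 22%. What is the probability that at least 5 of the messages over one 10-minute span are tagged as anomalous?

0.4488

Thinning: the messages that are tagged as anomalous themselves form a Poisson process with rate 0.22 × 2 = 0.44 per minute.
Over the interval, μ = 0.44 × 10 = 4.4 (a 10-minute span = 10 minutes).
P(N ≥ 5) = 1 − P(N ≤ 4) ≈ 0.4488.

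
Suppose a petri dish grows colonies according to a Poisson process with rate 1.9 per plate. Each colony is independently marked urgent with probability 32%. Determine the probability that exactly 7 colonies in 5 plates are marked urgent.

0.0228

Thinning: the colonies that are marked urgent themselves form a Poisson process with rate 0.32 × 1.9 = 0.608 per plate.
Over the interval, μ = 0.608 × 5 = 3.04 (5 plates).
P(N = 7) = e^(−3.04) · 3.04^7/7! ≈ 0.0228.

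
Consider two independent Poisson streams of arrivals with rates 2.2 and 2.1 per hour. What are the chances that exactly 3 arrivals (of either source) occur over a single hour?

Independent Poisson processes superpose: combined rate λ = 2.2 + 2.1 = 4.3 per hour.
So μ = 4.3.
P(N = 3) = e^(−4.3) · 4.3^3/3! ≈ 0.1798.

0.1798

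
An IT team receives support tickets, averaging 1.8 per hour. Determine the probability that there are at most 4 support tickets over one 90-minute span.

Over the interval, μ = 1.8 × 1.5 = 2.7 (a 90-minute span = 1.5 hours).
P(N ≤ 4) = Σ_{j=0}^{4} e^(−μ) μ^j/j! ≈ 0.8629.

0.8629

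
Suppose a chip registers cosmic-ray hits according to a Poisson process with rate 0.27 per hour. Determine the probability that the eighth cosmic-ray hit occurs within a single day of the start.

Over the interval, μ = 0.27 × 24 = 6.48 (a day = 24 hours).
The eighth arrival falls in the interval iff at least 8 events occur there: P(S_8 ≤ t) = P(N ≥ 8) = 1 − P(N ≤ 7) ≈ 0.3243.

0.3243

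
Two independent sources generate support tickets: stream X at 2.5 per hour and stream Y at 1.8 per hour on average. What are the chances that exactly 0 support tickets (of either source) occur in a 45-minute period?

Independent Poisson processes superpose: combined rate λ = 2.5 + 1.8 = 4.3 per hour.
Over the interval, μ = 4.3 × 0.75 = 3.225 (a 45-minute period = 0.75 hours).
P(N = 0) = e^(−3.225) · 3.225^0/0! ≈ 0.0398.

0.0398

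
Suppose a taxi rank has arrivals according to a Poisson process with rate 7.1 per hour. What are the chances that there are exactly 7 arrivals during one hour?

0.1489

With mean μ = 7.1 per hour,
P(N = 7) = e^(−μ) μ^7/7! = e^(−7.1) · 7.1^7/5040 ≈ 0.1489.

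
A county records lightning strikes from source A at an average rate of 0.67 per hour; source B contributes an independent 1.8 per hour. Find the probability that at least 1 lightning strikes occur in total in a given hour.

0.9154

Independent Poisson processes superpose: combined rate λ = 0.67 + 1.8 = 2.47 per hour.
So μ = 2.47.
P(N ≥ 1) = 1 − P(N ≤ 0) ≈ 0.9154.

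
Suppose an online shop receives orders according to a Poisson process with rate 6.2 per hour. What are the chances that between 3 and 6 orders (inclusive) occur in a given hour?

With mean μ = 6.2 per hour,
P(3 ≤ N ≤ 6) = Σ_{j=3}^{6} e^(−6.2) · 6.2^j/j! ≈ 0.5206.

0.5206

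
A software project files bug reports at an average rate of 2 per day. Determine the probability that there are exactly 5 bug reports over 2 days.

Over the interval, μ = 2 × 2 = 4 (2 days).
P(N = 5) = e^(−μ) μ^5/5! = e^(−4) · 4^5/120 ≈ 0.1563.

0.1563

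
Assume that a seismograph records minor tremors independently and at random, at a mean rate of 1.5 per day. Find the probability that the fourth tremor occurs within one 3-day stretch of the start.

Over the interval, μ = 1.5 × 3 = 4.5 (a 3-day stretch = 3 days).
The fourth arrival falls in the interval iff at least 4 events occur there: P(S_4 ≤ t) = P(N ≥ 4) = 1 − P(N ≤ 3) ≈ 0.6577.

0.6577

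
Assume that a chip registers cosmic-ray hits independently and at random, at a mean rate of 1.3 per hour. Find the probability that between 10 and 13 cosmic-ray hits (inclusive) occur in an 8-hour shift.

Over the interval, μ = 1.3 × 8 = 10.4 (an 8-hour shift = 8 hours).
P(10 ≤ N ≤ 13) = Σ_{j=10}^{13} e^(−10.4) · 10.4^j/j! ≈ 0.4246.

0.4246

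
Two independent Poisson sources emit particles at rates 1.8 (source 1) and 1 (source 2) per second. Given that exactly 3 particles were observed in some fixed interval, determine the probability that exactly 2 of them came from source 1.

0.4428

Given the total, each event is independently from source 1 with probability p = λ_1/(λ_1+λ_2) = 1.8/2.8 ≈ 0.6429.
So K ~ Binomial(3, 1.8/2.8): P(K = 2) = C(3,2) · (1.8/2.8)^2 · (1/2.8)^1 ≈ 0.4428.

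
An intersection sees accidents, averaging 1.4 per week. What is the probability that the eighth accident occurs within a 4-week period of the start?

0.2030

Over the interval, μ = 1.4 × 4 = 5.6 (a 4-week period = 4 weeks).
The eighth arrival falls in the interval iff at least 8 events occur there: P(S_8 ≤ t) = P(N ≥ 8) = 1 − P(N ≤ 7) ≈ 0.2030.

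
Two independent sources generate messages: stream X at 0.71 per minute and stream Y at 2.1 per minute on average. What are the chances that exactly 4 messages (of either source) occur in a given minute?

0.1564

Independent Poisson processes superpose: combined rate λ = 0.71 + 2.1 = 2.81 per minute.
So μ = 2.81.
P(N = 4) = e^(−2.81) · 2.81^4/4! ≈ 0.1564.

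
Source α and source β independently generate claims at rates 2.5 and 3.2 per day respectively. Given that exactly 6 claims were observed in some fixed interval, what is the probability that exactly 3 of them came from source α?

Given the total, each event is independently from source α with probability p = λ_α/(λ_α+λ_β) = 2.5/5.7 ≈ 0.4386.
So K ~ Binomial(6, 2.5/5.7): P(K = 3) = C(6,3) · (2.5/5.7)^3 · (3.2/5.7)^3 ≈ 0.2986.

0.2986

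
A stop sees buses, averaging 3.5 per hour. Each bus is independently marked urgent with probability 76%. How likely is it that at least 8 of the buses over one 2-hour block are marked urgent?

0.1689

Thinning: the buses that are marked urgent themselves form a Poisson process with rate 0.76 × 3.5 = 2.66 per hour.
Over the interval, μ = 2.66 × 2 = 5.32 (a 2-hour block = 2 hours).
P(N ≥ 8) = 1 − P(N ≤ 7) ≈ 0.1689.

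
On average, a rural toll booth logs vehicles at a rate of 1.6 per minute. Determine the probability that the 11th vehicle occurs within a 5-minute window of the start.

Over the interval, μ = 1.6 × 5 = 8 (a 5-minute window = 5 minutes).
The 11th arrival falls in the interval iff at least 11 events occur there: P(S_11 ≤ t) = P(N ≥ 11) = 1 − P(N ≤ 10) ≈ 0.1841.

0.1841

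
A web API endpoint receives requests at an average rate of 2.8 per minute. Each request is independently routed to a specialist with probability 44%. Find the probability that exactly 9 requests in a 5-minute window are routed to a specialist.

Thinning: the requests that are routed to a specialist themselves form a Poisson process with rate 0.44 × 2.8 = 1.232 per minute.
Over the interval, μ = 1.232 × 5 = 6.16 (a 5-minute window = 5 minutes).
P(N = 9) = e^(−6.16) · 6.16^9/9! ≈ 0.0743.

0.0743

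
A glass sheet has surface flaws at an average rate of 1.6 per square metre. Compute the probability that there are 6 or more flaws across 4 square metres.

Over the interval, μ = 1.6 × 4 = 6.4 (4 square metres).
P(N ≥ 6) = 1 − P(N ≤ 5) = 1 − Σ_{j=0}^{5} e^(−μ) μ^j/j! ≈ 0.6163.

0.6163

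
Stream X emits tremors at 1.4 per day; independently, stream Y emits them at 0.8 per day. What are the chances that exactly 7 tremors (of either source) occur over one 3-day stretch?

Independent Poisson processes superpose: combined rate λ = 1.4 + 0.8 = 2.2 per day.
Over the interval, μ = 2.2 × 3 = 6.6 (a 3-day stretch = 3 days).
P(N = 7) = e^(−6.6) · 6.6^7/7! ≈ 0.1472.

0.1472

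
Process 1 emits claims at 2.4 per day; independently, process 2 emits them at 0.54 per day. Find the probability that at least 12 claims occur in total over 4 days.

0.5107

Independent Poisson processes superpose: combined rate λ = 2.4 + 0.54 = 2.94 per day.
Over the interval, μ = 2.94 × 4 = 11.76 (4 days).
P(N ≥ 12) = 1 − P(N ≤ 11) ≈ 0.5107.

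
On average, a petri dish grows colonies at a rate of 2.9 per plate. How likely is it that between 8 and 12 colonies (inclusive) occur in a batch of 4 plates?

Over the interval, μ = 2.9 × 4 = 11.6 (a batch of 4 plates = 4 plates).
P(8 ≤ N ≤ 12) = Σ_{j=8}^{12} e^(−11.6) · 11.6^j/j! ≈ 0.5131.

0.5131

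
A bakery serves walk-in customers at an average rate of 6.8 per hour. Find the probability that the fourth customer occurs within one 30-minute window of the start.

Over the interval, μ = 6.8 × 0.5 = 3.4 (a 30-minute window = 0.5 hours).
The fourth arrival falls in the interval iff at least 4 events occur there: P(S_4 ≤ t) = P(N ≥ 4) = 1 − P(N ≤ 3) ≈ 0.4416.

0.4416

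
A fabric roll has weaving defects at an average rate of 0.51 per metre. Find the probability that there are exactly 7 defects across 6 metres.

0.0234

Over the interval, μ = 0.51 × 6 = 3.06 (6 metres).
P(N = 7) = e^(−μ) μ^7/7! = e^(−3.06) · 3.06^7/5040 ≈ 0.0234.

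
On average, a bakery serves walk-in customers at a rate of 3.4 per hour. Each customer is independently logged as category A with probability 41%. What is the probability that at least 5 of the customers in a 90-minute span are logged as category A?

Thinning: the customers that are logged as category A themselves form a Poisson process with rate 0.41 × 3.4 = 1.394 per hour.
Over the interval, μ = 1.394 × 1.5 = 2.091 (a 90-minute span = 1.5 hours).
P(N ≥ 5) = 1 − P(N ≤ 4) ≈ 0.0612.

0.0612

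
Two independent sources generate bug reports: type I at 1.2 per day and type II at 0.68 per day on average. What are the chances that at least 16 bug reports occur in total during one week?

0.2507

Independent Poisson processes superpose: combined rate λ = 1.2 + 0.68 = 1.88 per day.
Over the interval, μ = 1.88 × 7 = 13.16 (a week = 7 days).
P(N ≥ 16) = 1 − P(N ≤ 15) ≈ 0.2507.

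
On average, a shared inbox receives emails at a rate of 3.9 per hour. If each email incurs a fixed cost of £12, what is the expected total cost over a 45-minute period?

£35.1

E[N] = 3.9 × 0.75 = 2.925 (a 45-minute period = 0.75 hours); E[cost] = 2.925 × £12 = £35.1.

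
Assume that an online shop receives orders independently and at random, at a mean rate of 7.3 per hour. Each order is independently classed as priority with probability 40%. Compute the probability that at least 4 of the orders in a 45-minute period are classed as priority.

0.1787

Thinning: the orders that are classed as priority themselves form a Poisson process with rate 0.4 × 7.3 = 2.92 per hour.
Over the interval, μ = 2.92 × 0.75 = 2.19 (a 45-minute period = 0.75 hours).
P(N ≥ 4) = 1 − P(N ≤ 3) ≈ 0.1787.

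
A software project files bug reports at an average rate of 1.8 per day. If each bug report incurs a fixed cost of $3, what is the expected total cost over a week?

E[N] = 1.8 × 7 = 12.6 (a week = 7 days); E[cost] = 12.6 × $3 = $37.8.

$37.8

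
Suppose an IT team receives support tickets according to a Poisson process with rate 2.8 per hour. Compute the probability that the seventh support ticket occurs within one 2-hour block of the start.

0.3297

Over the interval, μ = 2.8 × 2 = 5.6 (a 2-hour block = 2 hours).
The seventh arrival falls in the interval iff at least 7 events occur there: P(S_7 ≤ t) = P(N ≥ 7) = 1 − P(N ≤ 6) ≈ 0.3297.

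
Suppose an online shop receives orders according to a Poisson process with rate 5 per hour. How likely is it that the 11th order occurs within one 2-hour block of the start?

Over the interval, μ = 5 × 2 = 10 (a 2-hour block = 2 hours).
The 11th arrival falls in the interval iff at least 11 events occur there: P(S_11 ≤ t) = P(N ≥ 11) = 1 − P(N ≤ 10) ≈ 0.4170.

0.4170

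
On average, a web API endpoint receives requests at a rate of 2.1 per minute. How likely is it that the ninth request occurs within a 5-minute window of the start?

Over the interval, μ = 2.1 × 5 = 10.5 (a 5-minute window = 5 minutes).
The ninth arrival falls in the interval iff at least 9 events occur there: P(S_9 ≤ t) = P(N ≥ 9) = 1 − P(N ≤ 8) ≈ 0.7206.

0.7206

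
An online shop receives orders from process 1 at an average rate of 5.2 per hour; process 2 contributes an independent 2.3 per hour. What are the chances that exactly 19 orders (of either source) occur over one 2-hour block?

Independent Poisson processes superpose: combined rate λ = 5.2 + 2.3 = 7.5 per hour.
Over the interval, μ = 7.5 × 2 = 15 (a 2-hour block = 2 hours).
P(N = 19) = e^(−15) · 15^19/19! ≈ 0.0557.

0.0557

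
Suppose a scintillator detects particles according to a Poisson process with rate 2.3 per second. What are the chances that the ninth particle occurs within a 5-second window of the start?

Over the interval, μ = 2.3 × 5 = 11.5 (a 5-second window = 5 seconds).
The ninth arrival falls in the interval iff at least 9 events occur there: P(S_9 ≤ t) = P(N ≥ 9) = 1 − P(N ≤ 8) ≈ 0.8094.

0.8094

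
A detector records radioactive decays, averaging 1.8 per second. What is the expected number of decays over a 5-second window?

E[N] = λt = 1.8 × 5 = 9 (a 5-second window = 5 seconds).

9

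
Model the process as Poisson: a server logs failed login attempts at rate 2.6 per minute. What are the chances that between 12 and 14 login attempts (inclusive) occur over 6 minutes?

Over the interval, μ = 2.6 × 6 = 15.6 (6 minutes).
P(12 ≤ N ≤ 14) = Σ_{j=12}^{14} e^(−15.6) · 15.6^j/j! ≈ 0.2575.

0.2575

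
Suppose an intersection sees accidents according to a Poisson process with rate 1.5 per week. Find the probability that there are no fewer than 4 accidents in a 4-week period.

0.8488

Over the interval, μ = 1.5 × 4 = 6 (a 4-week period = 4 weeks).
P(N ≥ 4) = 1 − P(N ≤ 3) = 1 − Σ_{j=0}^{3} e^(−μ) μ^j/j! ≈ 0.8488.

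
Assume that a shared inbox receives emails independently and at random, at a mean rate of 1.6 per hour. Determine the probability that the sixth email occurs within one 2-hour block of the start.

0.1054

Over the interval, μ = 1.6 × 2 = 3.2 (a 2-hour block = 2 hours).
The sixth arrival falls in the interval iff at least 6 events occur there: P(S_6 ≤ t) = P(N ≥ 6) = 1 − P(N ≤ 5) ≈ 0.1054.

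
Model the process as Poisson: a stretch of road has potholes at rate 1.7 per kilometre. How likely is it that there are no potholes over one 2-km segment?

Over the interval, μ = 1.7 × 2 = 3.4 (a 2-km segment = 2 kilometres).
P(N = 0) = e^(−μ) μ^0/0! = e^(−3.4) · 3.4^0/1 ≈ 0.0334.

0.0334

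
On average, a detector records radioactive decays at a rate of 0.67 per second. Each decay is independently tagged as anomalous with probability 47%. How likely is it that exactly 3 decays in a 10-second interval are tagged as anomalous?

0.2232

Thinning: the decays that are tagged as anomalous themselves form a Poisson process with rate 0.47 × 0.67 = 0.3149 per second.
Over the interval, μ = 0.3149 × 10 = 3.149 (a 10-second interval = 10 seconds).
P(N = 3) = e^(−3.149) · 3.149^3/3! ≈ 0.2232.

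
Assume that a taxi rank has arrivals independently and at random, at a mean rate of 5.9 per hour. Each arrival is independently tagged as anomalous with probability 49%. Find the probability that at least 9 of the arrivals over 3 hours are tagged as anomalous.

0.5006

Thinning: the arrivals that are tagged as anomalous themselves form a Poisson process with rate 0.49 × 5.9 = 2.891 per hour.
Over the interval, μ = 2.891 × 3 = 8.673 (3 hours).
P(N ≥ 9) = 1 − P(N ≤ 8) ≈ 0.5006.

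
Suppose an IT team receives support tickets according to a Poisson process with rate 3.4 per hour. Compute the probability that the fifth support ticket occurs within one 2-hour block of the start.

Over the interval, μ = 3.4 × 2 = 6.8 (a 2-hour block = 2 hours).
The fifth arrival falls in the interval iff at least 5 events occur there: P(S_5 ≤ t) = P(N ≥ 5) = 1 − P(N ≤ 4) ≈ 0.8080.

0.8080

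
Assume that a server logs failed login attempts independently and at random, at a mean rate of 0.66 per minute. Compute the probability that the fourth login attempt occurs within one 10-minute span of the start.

Over the interval, μ = 0.66 × 10 = 6.6 (a 10-minute span = 10 minutes).
The fourth arrival falls in the interval iff at least 4 events occur there: P(S_4 ≤ t) = P(N ≥ 4) = 1 − P(N ≤ 3) ≈ 0.8948.

0.8948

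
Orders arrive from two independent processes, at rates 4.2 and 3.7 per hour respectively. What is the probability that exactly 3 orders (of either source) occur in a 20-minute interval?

0.2186

Independent Poisson processes superpose: combined rate λ = 4.2 + 3.7 = 7.9 per hour.
Over the interval, μ = 7.9 × 1/3 ≈ 2.63333 (a 20-minute interval = 1/3 hours).
P(N = 3) = e^(−2.63333) · 2.63333^3/3! ≈ 0.2186.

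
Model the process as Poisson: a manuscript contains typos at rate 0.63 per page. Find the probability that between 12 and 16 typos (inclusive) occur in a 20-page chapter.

0.4679

Over the interval, μ = 0.63 × 20 = 12.6 (a 20-page chapter = 20 pages).
P(12 ≤ N ≤ 16) = Σ_{j=12}^{16} e^(−12.6) · 12.6^j/j! ≈ 0.4679.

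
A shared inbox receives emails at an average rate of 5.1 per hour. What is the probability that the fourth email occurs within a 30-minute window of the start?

0.2532

Over the interval, μ = 5.1 × 0.5 = 2.55 (a 30-minute window = 0.5 hours).
The fourth arrival falls in the interval iff at least 4 events occur there: P(S_4 ≤ t) = P(N ≥ 4) = 1 − P(N ≤ 3) ≈ 0.2532.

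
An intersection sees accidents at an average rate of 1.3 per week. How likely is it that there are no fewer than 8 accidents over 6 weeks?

Over the interval, μ = 1.3 × 6 = 7.8 (6 weeks).
P(N ≥ 8) = 1 − P(N ≤ 7) = 1 − Σ_{j=0}^{7} e^(−μ) μ^j/j! ≈ 0.5188.

0.5188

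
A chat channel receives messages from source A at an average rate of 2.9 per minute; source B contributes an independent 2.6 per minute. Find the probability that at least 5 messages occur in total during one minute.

0.6425

Independent Poisson processes superpose: combined rate λ = 2.9 + 2.6 = 5.5 per minute.
So μ = 5.5.
P(N ≥ 5) = 1 − P(N ≤ 4) ≈ 0.6425.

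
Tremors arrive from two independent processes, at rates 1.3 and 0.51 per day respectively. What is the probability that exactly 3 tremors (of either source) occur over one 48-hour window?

Independent Poisson processes superpose: combined rate λ = 1.3 + 0.51 = 1.81 per day.
Over the interval, μ = 1.81 × 2 = 3.62 (a 48-hour window = 2 days).
P(N = 3) = e^(−3.62) · 3.62^3/3! ≈ 0.2118.

0.2118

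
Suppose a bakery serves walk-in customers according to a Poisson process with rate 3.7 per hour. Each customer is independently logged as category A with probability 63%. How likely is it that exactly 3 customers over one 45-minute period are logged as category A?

Thinning: the customers that are logged as category A themselves form a Poisson process with rate 0.63 × 3.7 = 2.331 per hour.
Over the interval, μ = 2.331 × 0.75 = 1.74825 (a 45-minute period = 0.75 hours).
P(N = 3) = e^(−1.74825) · 1.74825^3/3! ≈ 0.1550.

0.1550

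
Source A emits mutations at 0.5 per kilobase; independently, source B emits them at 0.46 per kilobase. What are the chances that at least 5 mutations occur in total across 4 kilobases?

Independent Poisson processes superpose: combined rate λ = 0.5 + 0.46 = 0.96 per kilobase.
Over the interval, μ = 0.96 × 4 = 3.84 (4 kilobases).
P(N ≥ 5) = 1 − P(N ≤ 4) ≈ 0.3399.

0.3399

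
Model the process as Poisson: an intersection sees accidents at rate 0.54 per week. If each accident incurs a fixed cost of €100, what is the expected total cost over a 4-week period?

€216

E[N] = 0.54 × 4 = 2.16 (a 4-week period = 4 weeks); E[cost] = 2.16 × €100 = €216.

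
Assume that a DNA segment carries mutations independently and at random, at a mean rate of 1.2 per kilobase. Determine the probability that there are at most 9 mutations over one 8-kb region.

Over the interval, μ = 1.2 × 8 = 9.6 (an 8-kb region = 8 kilobases).
P(N ≤ 9) = Σ_{j=0}^{9} e^(−μ) μ^j/j! ≈ 0.5089.

0.5089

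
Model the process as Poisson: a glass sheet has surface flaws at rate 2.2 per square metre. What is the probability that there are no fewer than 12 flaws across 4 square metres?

0.1780

Over the interval, μ = 2.2 × 4 = 8.8 (4 square metres).
P(N ≥ 12) = 1 − P(N ≤ 11) = 1 − Σ_{j=0}^{11} e^(−μ) μ^j/j! ≈ 0.1780.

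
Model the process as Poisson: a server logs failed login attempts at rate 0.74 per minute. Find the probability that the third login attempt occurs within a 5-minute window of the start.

0.7146

Over the interval, μ = 0.74 × 5 = 3.7 (a 5-minute window = 5 minutes).
The third arrival falls in the interval iff at least 3 events occur there: P(S_3 ≤ t) = P(N ≥ 3) = 1 − P(N ≤ 2) ≈ 0.7146.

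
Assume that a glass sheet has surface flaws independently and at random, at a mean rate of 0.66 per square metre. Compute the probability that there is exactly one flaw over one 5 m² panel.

Over the interval, μ = 0.66 × 5 = 3.3 (a 5 m² panel = 5 square metres).
P(N = 1) = e^(−μ) μ^1/1! = e^(−3.3) · 3.3^1/1 ≈ 0.1217.

0.1217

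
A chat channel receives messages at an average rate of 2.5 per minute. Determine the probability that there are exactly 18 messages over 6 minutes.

Over the interval, μ = 2.5 × 6 = 15 (6 minutes).
P(N = 18) = e^(−μ) μ^18/18! = e^(−15) · 15^18/6402373705728000 ≈ 0.0706.

0.0706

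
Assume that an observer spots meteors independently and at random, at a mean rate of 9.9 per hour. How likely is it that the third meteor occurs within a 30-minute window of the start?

Over the interval, μ = 9.9 × 0.5 = 4.95 (a 30-minute window = 0.5 hours).
The third arrival falls in the interval iff at least 3 events occur there: P(S_3 ≤ t) = P(N ≥ 3) = 1 − P(N ≤ 2) ≈ 0.8711.

0.8711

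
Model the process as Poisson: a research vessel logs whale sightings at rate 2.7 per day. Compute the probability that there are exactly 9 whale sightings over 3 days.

0.1256

Over the interval, μ = 2.7 × 3 = 8.1 (3 days).
P(N = 9) = e^(−μ) μ^9/9! = e^(−8.1) · 8.1^9/362880 ≈ 0.1256.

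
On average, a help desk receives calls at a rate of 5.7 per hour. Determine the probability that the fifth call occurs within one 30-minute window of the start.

Over the interval, μ = 5.7 × 0.5 = 2.85 (a 30-minute window = 0.5 hours).
The fifth arrival falls in the interval iff at least 5 events occur there: P(S_5 ≤ t) = P(N ≥ 5) = 1 − P(N ≤ 4) ≈ 0.1602.

0.1602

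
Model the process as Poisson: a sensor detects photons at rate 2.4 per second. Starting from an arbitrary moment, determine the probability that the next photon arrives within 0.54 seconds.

Inter-arrival times are exponential with rate λ = 2.4 per second.
P(T ≤ 0.54) = 1 − e^(−λt) = 1 − e^(−2.4 × 0.54) = 1 − e^(−1.296) ≈ 0.7264.

0.7264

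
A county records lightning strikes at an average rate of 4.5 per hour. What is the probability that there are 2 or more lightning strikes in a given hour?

0.9389

With mean μ = 4.5 per hour,
P(N ≥ 2) = 1 − P(N ≤ 1) = 1 − Σ_{j=0}^{1} e^(−μ) μ^j/j! ≈ 0.9389.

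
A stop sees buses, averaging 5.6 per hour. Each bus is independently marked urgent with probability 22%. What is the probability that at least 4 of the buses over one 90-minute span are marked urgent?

0.1165

Thinning: the buses that are marked urgent themselves form a Poisson process with rate 0.22 × 5.6 = 1.232 per hour.
Over the interval, μ = 1.232 × 1.5 = 1.848 (a 90-minute span = 1.5 hours).
P(N ≥ 4) = 1 − P(N ≤ 3) ≈ 0.1165.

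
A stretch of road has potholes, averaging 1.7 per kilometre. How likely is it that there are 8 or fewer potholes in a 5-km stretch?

0.5231

Over the interval, μ = 1.7 × 5 = 8.5 (a 5-km stretch = 5 kilometres).
P(N ≤ 8) = Σ_{j=0}^{8} e^(−μ) μ^j/j! ≈ 0.5231.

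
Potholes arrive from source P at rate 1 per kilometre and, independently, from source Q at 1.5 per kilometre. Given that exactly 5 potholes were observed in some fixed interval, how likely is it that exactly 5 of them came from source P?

Given the total, each event is independently from source P with probability p = λ_P/(λ_P+λ_Q) = 1/2.5 = 0.4000.
So K ~ Binomial(5, 1/2.5): P(K = 5) = C(5,5) · (1/2.5)^5 · (1.5/2.5)^0 ≈ 0.0102.

0.0102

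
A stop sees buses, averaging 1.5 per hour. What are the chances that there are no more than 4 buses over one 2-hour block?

Over the interval, μ = 1.5 × 2 = 3 (a 2-hour block = 2 hours).
P(N ≤ 4) = Σ_{j=0}^{4} e^(−μ) μ^j/j! ≈ 0.8153.

0.8153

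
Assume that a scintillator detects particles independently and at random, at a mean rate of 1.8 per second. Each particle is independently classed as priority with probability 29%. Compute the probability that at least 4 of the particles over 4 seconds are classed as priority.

Thinning: the particles that are classed as priority themselves form a Poisson process with rate 0.29 × 1.8 = 0.522 per second.
Over the interval, μ = 0.522 × 4 = 2.088 (4 seconds).
P(N ≥ 4) = 1 − P(N ≤ 3) ≈ 0.1591.

0.1591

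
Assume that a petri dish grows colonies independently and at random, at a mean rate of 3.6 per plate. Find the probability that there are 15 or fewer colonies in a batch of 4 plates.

Over the interval, μ = 3.6 × 4 = 14.4 (a batch of 4 plates = 4 plates).
P(N ≤ 15) = Σ_{j=0}^{15} e^(−μ) μ^j/j! ≈ 0.6293.

0.6293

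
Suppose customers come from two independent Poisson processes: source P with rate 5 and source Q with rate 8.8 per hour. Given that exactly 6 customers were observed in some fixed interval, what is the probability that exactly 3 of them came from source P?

Given the total, each event is independently from source P with probability p = λ_P/(λ_P+λ_Q) = 5/13.8 ≈ 0.3623.
So K ~ Binomial(6, 5/13.8): P(K = 3) = C(6,3) · (5/13.8)^3 · (8.8/13.8)^3 ≈ 0.2467.

0.2467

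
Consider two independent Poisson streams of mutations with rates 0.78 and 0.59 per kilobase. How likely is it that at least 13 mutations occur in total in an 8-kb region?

Independent Poisson processes superpose: combined rate λ = 0.78 + 0.59 = 1.37 per kilobase.
Over the interval, μ = 1.37 × 8 = 10.96 (an 8-kb region = 8 kilobases).
P(N ≥ 13) = 1 − P(N ≤ 12) ≈ 0.3069.

0.3069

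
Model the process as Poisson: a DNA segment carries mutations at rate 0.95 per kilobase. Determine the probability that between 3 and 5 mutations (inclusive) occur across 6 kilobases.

Over the interval, μ = 0.95 × 6 = 5.7 (6 kilobases).
P(3 ≤ N ≤ 5) = Σ_{j=3}^{5} e^(−5.7) · 5.7^j/j! ≈ 0.4182.

0.4182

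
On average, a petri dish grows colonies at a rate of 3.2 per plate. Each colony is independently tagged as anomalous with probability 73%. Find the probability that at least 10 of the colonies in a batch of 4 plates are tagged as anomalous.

Thinning: the colonies that are tagged as anomalous themselves form a Poisson process with rate 0.73 × 3.2 = 2.336 per plate.
Over the interval, μ = 2.336 × 4 = 9.344 (a batch of 4 plates = 4 plates).
P(N ≥ 10) = 1 − P(N ≤ 9) ≈ 0.4578.

0.4578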